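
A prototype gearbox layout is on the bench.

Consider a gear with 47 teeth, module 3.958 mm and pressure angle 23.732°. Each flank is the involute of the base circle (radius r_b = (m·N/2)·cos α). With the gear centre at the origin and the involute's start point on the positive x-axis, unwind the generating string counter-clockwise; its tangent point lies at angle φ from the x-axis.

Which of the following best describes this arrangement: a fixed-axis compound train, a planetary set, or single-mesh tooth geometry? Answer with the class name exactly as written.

recognized (one wheel, involute flank): single-mesh tooth geometry, m = 3.958, N = 47
classification: single-mesh tooth geometry

single-mesh tooth geometry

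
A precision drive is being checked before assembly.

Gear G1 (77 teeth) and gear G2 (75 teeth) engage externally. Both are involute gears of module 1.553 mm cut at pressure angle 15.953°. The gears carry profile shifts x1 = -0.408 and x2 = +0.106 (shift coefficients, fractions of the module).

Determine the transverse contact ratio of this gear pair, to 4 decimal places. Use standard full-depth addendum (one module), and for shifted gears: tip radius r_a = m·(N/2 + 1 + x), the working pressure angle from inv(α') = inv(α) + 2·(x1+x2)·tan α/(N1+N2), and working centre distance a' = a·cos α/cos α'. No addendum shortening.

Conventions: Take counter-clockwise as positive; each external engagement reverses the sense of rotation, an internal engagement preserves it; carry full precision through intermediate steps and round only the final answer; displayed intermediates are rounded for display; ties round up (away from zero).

topology: single-mesh involute geometry — m = 1.553, 77T/75T pair
base radii: r_b1 = 57.487817, r_b2 = 55.994627
tip radii: r_a1 = 60.709876, r_a2 = 59.955118
inv(α') = inv(15.953°) + 2·(-0.408+0.106)·tan α/(77+75) = 0.00628956  ⇒  α' = 15.11067°
a' = a·cos α / cos α' = 118.0280·cos 15.953°/cos 15.11067° = 117.546727
action lengths: √(r_a1²−r_b1²) = 19.515120, √(r_a2²−r_b2²) = 21.429370
base pitch p_b = π·m·cos α = 4.690995
CR = (19.515120 + 21.429370 − 117.546727·sin 15.11067°)/4.690995 = 2.196103
contact ratio ≈ 2.1961

2.1961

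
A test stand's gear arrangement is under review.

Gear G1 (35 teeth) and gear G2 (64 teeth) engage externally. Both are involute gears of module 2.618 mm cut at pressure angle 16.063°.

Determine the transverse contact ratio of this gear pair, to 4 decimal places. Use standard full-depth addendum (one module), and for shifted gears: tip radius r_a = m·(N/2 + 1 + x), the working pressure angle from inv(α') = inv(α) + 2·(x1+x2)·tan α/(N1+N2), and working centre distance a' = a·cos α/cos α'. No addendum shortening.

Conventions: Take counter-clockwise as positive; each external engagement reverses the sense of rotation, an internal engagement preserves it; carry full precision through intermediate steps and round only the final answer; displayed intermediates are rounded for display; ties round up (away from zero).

topology: single-mesh involute geometry — m = 2.618, 35T/64T pair
base radii: r_b1 = 44.026292, r_b2 = 80.505220
tip radii: r_a1 = 48.433000, r_a2 = 86.394000
no profile shift: α' = α, a' = a
action lengths: √(r_a1²−r_b1²) = 20.185169, √(r_a2²−r_b2²) = 31.350163
base pitch p_b = π·m·cos α = 7.903582
CR = (20.185169 + 31.350163 − 129.591000·sin 16.06300°)/7.903582 = 1.983691
contact ratio ≈ 1.9837

1.9837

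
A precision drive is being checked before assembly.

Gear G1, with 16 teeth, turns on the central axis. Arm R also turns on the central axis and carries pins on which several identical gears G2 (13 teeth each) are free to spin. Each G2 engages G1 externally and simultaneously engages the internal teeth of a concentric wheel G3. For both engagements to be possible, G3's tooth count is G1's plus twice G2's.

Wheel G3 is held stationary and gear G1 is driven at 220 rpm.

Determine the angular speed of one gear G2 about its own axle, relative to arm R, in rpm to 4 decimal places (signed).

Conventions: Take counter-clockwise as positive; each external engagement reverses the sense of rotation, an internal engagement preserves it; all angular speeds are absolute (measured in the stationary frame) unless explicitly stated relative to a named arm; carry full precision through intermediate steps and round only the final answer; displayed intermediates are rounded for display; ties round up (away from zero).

-196.0743 rpm

recognized (axles ride arm R): planetary set, 16/13/42 teeth
normalise by the input: solve with ω_sun = 1, then scale by 220 rpm
ring teeth: 16 + 2·13 = 42
16(ω_sun−ω_arm) = −42(ω_ring−ω_arm),  ω_ring = 0, ω_sun = 1
16(1−ω_arm) = −42(0−ω_arm)  ⇒  58·ω_arm = 16  ⇒  ω_arm = 8/29
sun–planet mesh: 16·(1−8/29) = −13·(ω_p−ω_arm)  ⇒  ω_p−ω_arm = -336/377
scale: ω_p−ω_arm = -336/377 × 220 rpm = -196.0743 rpm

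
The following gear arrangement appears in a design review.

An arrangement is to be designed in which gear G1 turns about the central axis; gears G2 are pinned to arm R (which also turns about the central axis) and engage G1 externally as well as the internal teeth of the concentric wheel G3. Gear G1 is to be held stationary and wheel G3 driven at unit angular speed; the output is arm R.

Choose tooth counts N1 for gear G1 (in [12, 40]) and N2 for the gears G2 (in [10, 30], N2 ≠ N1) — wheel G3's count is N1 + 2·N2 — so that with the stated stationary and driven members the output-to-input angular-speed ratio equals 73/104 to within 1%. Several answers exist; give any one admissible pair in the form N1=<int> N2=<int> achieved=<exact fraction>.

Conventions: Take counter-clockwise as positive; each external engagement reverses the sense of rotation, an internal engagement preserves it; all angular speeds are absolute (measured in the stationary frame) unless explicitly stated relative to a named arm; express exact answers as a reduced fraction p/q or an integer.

planetary set to be sized for 73/104 (Willis relation)
Willis with ω_sun = 0: ω_arm/ω_ring = N3/(N1+N3); set equal to 73/104  ⇒  N3/N1 = (73/104)/(1 − 73/104) = 73/31
N3 = N1 + 2·N2  ⇒  N2/N1 = (N3/N1 − 1)/2 = (73/31 − 1)/2 = 21/31
smallest multiple with N1 ≥ 12 and N2 ≥ 10: k = 1  ⇒  N1 = 1·31 = 31, N2 = 1·21 = 21 (N1 ≤ 40, N2 ≤ 30, N2 ≠ N1 ✓), N3 = 31 + 2·21 = 73
check: N3/(N1+N3) with N1 = 31, N3 = 73 gives 73/104; |achieved − target| = 0 ≤ 73/10400 ✓

N1=31 N2=21 achieved=73/104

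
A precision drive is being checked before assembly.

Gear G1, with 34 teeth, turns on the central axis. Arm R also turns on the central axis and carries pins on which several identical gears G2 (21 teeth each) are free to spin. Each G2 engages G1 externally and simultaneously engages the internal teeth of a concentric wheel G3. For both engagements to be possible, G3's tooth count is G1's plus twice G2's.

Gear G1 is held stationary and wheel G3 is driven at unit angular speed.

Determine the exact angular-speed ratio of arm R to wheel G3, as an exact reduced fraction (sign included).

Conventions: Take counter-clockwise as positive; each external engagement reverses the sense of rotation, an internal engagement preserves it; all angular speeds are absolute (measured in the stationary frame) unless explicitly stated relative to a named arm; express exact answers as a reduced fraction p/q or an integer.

planetary set (34T centre, 21T on arm, 76T internal) — Willis relation
ring teeth: 34 + 2·21 = 76
34(ω_sun−ω_arm) = −76(ω_ring−ω_arm),  ω_sun = 0, ω_ring = 1
34(0−ω_arm) = −76(1−ω_arm)  ⇒  110·ω_arm = 76  ⇒  ω_arm = 38/55
ω_out/ω_in = 38/55

38/55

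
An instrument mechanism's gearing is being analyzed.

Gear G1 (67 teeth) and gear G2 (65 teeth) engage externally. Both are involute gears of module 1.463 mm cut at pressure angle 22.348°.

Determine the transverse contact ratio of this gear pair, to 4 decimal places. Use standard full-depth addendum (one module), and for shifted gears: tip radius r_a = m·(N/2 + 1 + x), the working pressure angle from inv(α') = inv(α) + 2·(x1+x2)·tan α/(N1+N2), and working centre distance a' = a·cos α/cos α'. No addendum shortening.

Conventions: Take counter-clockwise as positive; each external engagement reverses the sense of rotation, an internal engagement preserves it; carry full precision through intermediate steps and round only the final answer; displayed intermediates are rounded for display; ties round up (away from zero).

1.6752

single-mesh involute tooth geometry (67T engaging 65T at module 1.463)
base radii: r_b1 = 45.329395, r_b2 = 43.976279
tip radii: r_a1 = 50.473500, r_a2 = 49.010500
no profile shift: α' = α, a' = a
action lengths: √(r_a1²−r_b1²) = 22.199553, √(r_a2²−r_b2²) = 21.635989
base pitch p_b = π·m·cos α = 4.250940
CR = (22.199553 + 21.635989 − 96.558000·sin 22.34800°)/4.250940 = 1.675202
contact ratio ≈ 1.6752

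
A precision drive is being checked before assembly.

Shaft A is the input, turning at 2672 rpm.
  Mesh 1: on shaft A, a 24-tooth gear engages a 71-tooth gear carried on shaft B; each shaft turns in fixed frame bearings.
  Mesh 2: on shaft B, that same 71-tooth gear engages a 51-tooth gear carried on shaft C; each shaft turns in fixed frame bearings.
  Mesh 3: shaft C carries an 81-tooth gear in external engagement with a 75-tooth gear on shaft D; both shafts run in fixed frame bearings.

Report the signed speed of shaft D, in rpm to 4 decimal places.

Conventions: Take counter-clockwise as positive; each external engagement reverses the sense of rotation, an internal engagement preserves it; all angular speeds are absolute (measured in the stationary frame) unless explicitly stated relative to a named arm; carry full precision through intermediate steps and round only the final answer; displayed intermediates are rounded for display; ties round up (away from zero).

class = fixed-axis compound train [3 meshes; 3 ratios multiply, 3 sense flips]
mesh 1 [24T→71T]: ω = 2672.0000×24/71 = 903.2113 rpm, sense flips to −
mesh 2 [71T→51T]: ω = 903.2113×71/51 = 1257.4118 rpm, sense flips to +
mesh 3 [81T→75T]: ω = 1257.4118×81/75 = 1358.0047 rpm, sense flips to −
signed output speed = -1358.0047 rpm

-1358.0047 rpm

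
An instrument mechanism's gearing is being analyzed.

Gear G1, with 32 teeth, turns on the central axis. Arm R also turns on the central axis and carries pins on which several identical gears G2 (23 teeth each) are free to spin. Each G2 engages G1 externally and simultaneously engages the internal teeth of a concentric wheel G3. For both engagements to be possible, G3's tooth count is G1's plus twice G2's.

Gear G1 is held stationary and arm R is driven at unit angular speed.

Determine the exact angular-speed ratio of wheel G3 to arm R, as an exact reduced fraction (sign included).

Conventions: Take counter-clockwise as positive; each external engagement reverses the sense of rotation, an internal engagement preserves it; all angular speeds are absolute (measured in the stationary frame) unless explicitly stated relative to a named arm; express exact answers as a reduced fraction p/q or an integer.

recognized (axles ride arm R): planetary set, 32/23/78 teeth
ring teeth: 32 + 2·23 = 78
32(ω_sun−ω_arm) = −78(ω_ring−ω_arm),  ω_sun = 0, ω_arm = 1
ω_ring = 1 − (32/78)(0−1) = 55/39
ω_out/ω_in = 55/39

55/39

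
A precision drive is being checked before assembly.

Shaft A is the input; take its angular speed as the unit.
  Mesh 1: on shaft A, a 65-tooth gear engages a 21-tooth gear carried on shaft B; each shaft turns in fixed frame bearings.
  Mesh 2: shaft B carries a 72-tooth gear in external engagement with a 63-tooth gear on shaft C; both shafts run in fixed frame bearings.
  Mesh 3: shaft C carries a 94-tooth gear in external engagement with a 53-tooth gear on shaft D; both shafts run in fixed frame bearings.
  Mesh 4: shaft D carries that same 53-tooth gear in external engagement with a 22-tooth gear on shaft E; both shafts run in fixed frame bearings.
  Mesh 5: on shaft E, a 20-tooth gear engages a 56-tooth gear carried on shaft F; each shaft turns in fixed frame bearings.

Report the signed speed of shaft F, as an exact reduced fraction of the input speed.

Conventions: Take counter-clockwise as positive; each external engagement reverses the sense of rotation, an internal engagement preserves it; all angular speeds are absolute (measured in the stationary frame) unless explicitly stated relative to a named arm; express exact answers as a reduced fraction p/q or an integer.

5-mesh fixed-axis compound train (all bearings frame-fixed)
mesh 1 [65T→21T]: |ω|/ω_in = 1×65/21 = 65/21, sense flips to −
mesh 2 [72T→63T]: |ω|/ω_in = (65/21)×72/63 = 520/147, sense flips to +
mesh 3 [94T→53T]: |ω|/ω_in = (520/147)×94/53 = 48880/7791, sense flips to −
mesh 4 [53T→22T]: |ω|/ω_in = (48880/7791)×53/22 = 24440/1617, sense flips to +
mesh 5 [20T→56T]: |ω|/ω_in = (24440/1617)×20/56 = 61100/11319, sense flips to −
signed output speed (× input speed) = -61100/11319

-61100/11319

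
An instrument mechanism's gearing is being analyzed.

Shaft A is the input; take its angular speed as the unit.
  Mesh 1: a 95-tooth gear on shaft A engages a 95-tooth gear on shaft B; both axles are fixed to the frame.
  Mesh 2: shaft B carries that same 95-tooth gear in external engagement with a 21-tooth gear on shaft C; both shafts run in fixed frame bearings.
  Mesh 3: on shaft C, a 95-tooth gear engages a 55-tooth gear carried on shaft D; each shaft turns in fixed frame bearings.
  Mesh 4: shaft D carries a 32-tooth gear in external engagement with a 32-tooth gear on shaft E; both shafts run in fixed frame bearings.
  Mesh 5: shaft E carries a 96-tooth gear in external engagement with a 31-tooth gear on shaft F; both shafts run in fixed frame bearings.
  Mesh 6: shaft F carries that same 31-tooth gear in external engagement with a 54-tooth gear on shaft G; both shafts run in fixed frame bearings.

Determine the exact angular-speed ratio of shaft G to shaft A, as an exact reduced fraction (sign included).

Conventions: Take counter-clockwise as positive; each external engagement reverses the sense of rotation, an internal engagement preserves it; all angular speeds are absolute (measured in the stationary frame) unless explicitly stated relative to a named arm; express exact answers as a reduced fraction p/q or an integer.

class = fixed-axis compound train [6 meshes; 6 ratios multiply, 6 sense flips]
mesh 1 [95T→95T]: running ratio 1, sense −
mesh 2 [95T→21T]: running ratio 95/21, sense +
mesh 3 [95T→55T]: running ratio 1805/231, sense −
mesh 4 [32T→32T]: running ratio 1805/231, sense +
mesh 5 [96T→31T]: running ratio 57760/2387, sense −
mesh 6 [31T→54T]: running ratio 28880/2079, sense +
ω_out/ω_in = 28880/2079

28880/2079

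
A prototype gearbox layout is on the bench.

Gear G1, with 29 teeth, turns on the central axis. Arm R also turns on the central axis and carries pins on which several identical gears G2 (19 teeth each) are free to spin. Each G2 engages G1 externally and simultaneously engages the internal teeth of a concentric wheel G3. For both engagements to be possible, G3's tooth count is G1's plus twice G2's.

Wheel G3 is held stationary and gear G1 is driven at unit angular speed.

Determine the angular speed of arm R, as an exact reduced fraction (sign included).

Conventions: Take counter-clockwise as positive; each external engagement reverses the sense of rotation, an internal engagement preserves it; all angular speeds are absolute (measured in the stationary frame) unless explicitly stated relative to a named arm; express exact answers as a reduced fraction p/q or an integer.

29/96

recognized (axles ride arm R): planetary set, 29/19/67 teeth
ring teeth: 29 + 2·19 = 67
29(ω_sun−ω_arm) = −67(ω_ring−ω_arm),  ω_ring = 0, ω_sun = 1
29(1−ω_arm) = −67(0−ω_arm)  ⇒  96·ω_arm = 29  ⇒  ω_arm = 29/96
exact speed ratio = 29/96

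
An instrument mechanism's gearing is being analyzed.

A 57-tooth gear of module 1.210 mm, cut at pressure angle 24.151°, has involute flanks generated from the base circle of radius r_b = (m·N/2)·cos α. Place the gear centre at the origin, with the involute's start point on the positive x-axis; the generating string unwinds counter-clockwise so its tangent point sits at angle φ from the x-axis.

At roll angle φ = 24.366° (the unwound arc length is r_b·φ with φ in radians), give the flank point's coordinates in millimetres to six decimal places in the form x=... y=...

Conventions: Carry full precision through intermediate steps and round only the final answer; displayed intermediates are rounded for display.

class = single-mesh tooth geometry [base-circle involute, m = 1.210, 57T]
pitch radius r_p = m·N/2 = 1.210·57/2 = 34.485000
base radius r_b = r_p·cos α = 34.485000·cos 24.151° = 31.466540
roll angle φ = 24.366° = 0.42526693 rad
x = r_b·(cos φ + φ·sin φ) = 34.184571
y = r_b·(sin φ − φ·cos φ) = 0.792206

x=34.184571 y=0.792206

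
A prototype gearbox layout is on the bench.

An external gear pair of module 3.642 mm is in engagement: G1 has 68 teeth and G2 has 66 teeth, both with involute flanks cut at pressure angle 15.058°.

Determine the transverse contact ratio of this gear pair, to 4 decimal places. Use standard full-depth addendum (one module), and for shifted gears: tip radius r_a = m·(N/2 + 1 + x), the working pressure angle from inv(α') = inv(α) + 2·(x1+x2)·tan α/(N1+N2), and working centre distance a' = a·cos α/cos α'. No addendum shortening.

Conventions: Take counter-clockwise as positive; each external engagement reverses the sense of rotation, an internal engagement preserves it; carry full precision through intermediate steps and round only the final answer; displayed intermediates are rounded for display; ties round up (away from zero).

single-mesh involute tooth geometry (68T engaging 66T at module 3.642)
base radii: r_b1 = 119.576159, r_b2 = 116.059213
tip radii: r_a1 = 127.470000, r_a2 = 123.828000
no profile shift: α' = α, a' = a
action lengths: √(r_a1²−r_b1²) = 44.160425, √(r_a2²−r_b2²) = 43.169812
base pitch p_b = π·m·cos α = 11.048811
CR = (44.160425 + 43.169812 − 244.014000·sin 15.05800°)/11.048811 = 2.166405
contact ratio ≈ 2.1664

2.1664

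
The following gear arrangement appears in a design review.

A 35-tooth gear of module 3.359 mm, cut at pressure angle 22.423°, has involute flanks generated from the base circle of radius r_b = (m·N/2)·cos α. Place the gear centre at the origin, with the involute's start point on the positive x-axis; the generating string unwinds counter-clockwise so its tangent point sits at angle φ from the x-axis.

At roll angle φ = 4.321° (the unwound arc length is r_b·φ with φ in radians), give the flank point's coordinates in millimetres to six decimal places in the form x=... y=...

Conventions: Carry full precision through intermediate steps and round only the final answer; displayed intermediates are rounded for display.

topology: single-mesh involute geometry — m = 3.359, N = 35
pitch radius r_p = m·N/2 = 3.359·35/2 = 58.782500
base radius r_b = r_p·cos α = 58.782500·cos 22.423° = 54.338131
roll angle φ = 4.321° = 0.07541568 rad
x = r_b·(cos φ + φ·sin φ) = 54.492436
y = r_b·(sin φ − φ·cos φ) = 0.007765

x=54.492436 y=0.007765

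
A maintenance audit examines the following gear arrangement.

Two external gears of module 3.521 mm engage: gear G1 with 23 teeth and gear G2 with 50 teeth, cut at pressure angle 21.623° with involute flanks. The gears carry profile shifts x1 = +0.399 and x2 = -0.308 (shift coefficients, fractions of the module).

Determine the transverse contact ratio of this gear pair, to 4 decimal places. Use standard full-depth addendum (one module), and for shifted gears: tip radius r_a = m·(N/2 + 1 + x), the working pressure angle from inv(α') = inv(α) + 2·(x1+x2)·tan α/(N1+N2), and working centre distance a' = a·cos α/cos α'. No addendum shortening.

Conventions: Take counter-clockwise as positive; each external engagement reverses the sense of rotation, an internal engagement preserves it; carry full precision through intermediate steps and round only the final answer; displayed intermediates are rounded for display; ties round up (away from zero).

1.5327

class = single-mesh tooth geometry [involute pair 23T × 50T, m = 3.521]
base radii: r_b1 = 37.642058, r_b2 = 81.830561
tip radii: r_a1 = 45.417379, r_a2 = 90.461532
inv(α') = inv(21.623°) + 2·(+0.399-0.308)·tan α/(23+50) = 0.01998816  ⇒  α' = 21.97694°
a' = a·cos α / cos α' = 128.5165·cos 21.623°/cos 21.97694° = 128.834427
action lengths: √(r_a1²−r_b1²) = 25.412867, √(r_a2²−r_b2²) = 38.562263
base pitch p_b = π·m·cos α = 10.283132
CR = (25.412867 + 38.562263 − 128.834427·sin 21.97694°)/10.283132 = 1.532704
contact ratio ≈ 1.5327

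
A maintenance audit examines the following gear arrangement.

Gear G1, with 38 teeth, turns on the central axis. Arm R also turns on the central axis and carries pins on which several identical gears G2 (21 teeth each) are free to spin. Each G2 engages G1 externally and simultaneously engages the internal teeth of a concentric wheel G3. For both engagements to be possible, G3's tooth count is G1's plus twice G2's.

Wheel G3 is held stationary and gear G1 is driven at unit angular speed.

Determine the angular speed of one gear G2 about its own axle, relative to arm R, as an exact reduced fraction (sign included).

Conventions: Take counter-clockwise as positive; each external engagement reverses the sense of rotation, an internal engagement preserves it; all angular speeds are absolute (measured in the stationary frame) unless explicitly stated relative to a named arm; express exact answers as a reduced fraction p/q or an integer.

-1520/1239

planetary set (38T centre, 21T on arm, 80T internal) — Willis relation
ring teeth: 38 + 2·21 = 80
38(ω_sun−ω_arm) = −80(ω_ring−ω_arm),  ω_ring = 0, ω_sun = 1
38(1−ω_arm) = −80(0−ω_arm)  ⇒  118·ω_arm = 38  ⇒  ω_arm = 19/59
sun–planet mesh: 38·(1−19/59) = −21·(ω_p−ω_arm)  ⇒  ω_p−ω_arm = -1520/1239
exact speed ratio = -1520/1239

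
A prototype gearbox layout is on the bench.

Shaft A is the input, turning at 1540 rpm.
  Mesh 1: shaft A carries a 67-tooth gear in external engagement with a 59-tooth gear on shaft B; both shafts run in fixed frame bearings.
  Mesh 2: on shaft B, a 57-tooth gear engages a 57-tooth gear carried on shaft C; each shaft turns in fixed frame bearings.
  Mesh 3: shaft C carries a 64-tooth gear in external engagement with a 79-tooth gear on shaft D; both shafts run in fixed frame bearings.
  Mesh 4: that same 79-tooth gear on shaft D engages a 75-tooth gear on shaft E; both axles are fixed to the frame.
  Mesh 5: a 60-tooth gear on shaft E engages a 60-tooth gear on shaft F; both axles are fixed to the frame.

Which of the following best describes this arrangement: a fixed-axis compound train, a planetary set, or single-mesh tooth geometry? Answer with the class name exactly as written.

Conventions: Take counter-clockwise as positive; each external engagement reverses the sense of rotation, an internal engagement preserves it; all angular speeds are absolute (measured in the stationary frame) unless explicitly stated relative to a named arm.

class = fixed-axis compound train [5 meshes; 5 ratios multiply, 5 sense flips]
classification: fixed-axis compound train

fixed-axis compound train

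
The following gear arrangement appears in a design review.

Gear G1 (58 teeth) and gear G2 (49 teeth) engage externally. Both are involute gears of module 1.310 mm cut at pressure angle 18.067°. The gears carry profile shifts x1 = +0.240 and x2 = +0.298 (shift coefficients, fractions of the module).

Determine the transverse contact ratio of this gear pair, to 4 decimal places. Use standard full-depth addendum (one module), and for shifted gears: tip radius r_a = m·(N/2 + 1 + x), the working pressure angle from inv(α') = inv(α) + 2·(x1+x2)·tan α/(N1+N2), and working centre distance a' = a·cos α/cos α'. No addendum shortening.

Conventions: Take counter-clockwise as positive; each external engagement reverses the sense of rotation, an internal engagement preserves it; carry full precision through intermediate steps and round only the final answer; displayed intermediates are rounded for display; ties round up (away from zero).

1.7843

single-mesh involute tooth geometry (58T engaging 49T at module 1.310)
base radii: r_b1 = 36.116884, r_b2 = 30.512540
tip radii: r_a1 = 39.614400, r_a2 = 33.795380
inv(α') = inv(18.067°) + 2·(+0.240+0.298)·tan α/(58+49) = 0.01416480  ⇒  α' = 19.67441°
a' = a·cos α / cos α' = 70.0850·cos 18.067°/cos 19.67441° = 70.760343
action lengths: √(r_a1²−r_b1²) = 16.274868, √(r_a2²−r_b2²) = 14.529714
base pitch p_b = π·m·cos α = 3.912570
CR = (16.274868 + 14.529714 − 70.760343·sin 19.67441°)/3.912570 = 1.784342
contact ratio ≈ 1.7843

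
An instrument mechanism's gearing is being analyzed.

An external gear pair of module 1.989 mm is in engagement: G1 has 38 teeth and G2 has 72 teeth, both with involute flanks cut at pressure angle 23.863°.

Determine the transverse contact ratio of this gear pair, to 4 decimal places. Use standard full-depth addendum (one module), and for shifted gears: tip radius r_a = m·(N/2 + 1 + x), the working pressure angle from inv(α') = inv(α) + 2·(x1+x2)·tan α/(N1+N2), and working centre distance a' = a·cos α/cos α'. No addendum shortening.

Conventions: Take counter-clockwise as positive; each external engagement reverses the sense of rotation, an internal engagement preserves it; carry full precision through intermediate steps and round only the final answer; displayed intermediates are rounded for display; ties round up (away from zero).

recognized (one external pair, fixed centres): single-mesh tooth geometry, m = 1.989, N1 = 38, N2 = 72
base radii: r_b1 = 34.560451, r_b2 = 65.482960
tip radii: r_a1 = 39.780000, r_a2 = 73.593000
no profile shift: α' = α, a' = a
action lengths: √(r_a1²−r_b1²) = 19.698315, √(r_a2²−r_b2²) = 33.584395
base pitch p_b = π·m·cos α = 5.714466
CR = (19.698315 + 33.584395 − 109.395000·sin 23.86300°)/5.714466 = 1.579647
contact ratio ≈ 1.5796

1.5796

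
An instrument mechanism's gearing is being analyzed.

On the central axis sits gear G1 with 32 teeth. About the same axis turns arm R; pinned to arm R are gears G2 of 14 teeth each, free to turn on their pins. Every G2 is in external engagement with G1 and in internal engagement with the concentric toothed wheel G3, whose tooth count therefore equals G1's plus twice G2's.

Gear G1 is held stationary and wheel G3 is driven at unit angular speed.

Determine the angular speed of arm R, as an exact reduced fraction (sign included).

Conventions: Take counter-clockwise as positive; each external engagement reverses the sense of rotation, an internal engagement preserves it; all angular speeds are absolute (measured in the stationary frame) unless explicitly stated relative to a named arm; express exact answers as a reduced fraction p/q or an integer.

15/23

planetary set (32T centre, 14T on arm, 60T internal) — Willis relation
ring teeth: 32 + 2·14 = 60
32(ω_sun−ω_arm) = −60(ω_ring−ω_arm),  ω_sun = 0, ω_ring = 1
32(0−ω_arm) = −60(1−ω_arm)  ⇒  92·ω_arm = 60  ⇒  ω_arm = 15/23
exact speed ratio = 15/23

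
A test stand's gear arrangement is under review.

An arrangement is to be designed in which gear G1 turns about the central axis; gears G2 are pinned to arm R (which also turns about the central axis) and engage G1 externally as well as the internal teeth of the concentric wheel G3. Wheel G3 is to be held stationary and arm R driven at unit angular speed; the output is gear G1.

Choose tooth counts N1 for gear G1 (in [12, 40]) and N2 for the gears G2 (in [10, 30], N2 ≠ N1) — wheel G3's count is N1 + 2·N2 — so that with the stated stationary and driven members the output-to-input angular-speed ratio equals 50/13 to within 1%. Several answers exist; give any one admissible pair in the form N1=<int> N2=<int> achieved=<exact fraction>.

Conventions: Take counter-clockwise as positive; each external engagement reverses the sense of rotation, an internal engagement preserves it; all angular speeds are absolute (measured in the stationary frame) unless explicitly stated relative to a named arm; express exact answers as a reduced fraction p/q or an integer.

N1=13 N2=12 achieved=50/13

planetary set to be sized for 50/13 (Willis relation)
Willis with ω_ring = 0: ω_sun/ω_arm = (N1+N3)/N1; set equal to 50/13  ⇒  N3/N1 = 50/13 − 1 = 37/13
N3 = N1 + 2·N2  ⇒  N2/N1 = (N3/N1 − 1)/2 = (37/13 − 1)/2 = 12/13
smallest multiple with N1 ≥ 12 and N2 ≥ 10: k = 1  ⇒  N1 = 1·13 = 13, N2 = 1·12 = 12 (N1 ≤ 40, N2 ≤ 30, N2 ≠ N1 ✓), N3 = 13 + 2·12 = 37
check: (N1+N3)/N1 with N1 = 13, N3 = 37 gives 50/13; |achieved − target| = 0 ≤ 1/26 ✓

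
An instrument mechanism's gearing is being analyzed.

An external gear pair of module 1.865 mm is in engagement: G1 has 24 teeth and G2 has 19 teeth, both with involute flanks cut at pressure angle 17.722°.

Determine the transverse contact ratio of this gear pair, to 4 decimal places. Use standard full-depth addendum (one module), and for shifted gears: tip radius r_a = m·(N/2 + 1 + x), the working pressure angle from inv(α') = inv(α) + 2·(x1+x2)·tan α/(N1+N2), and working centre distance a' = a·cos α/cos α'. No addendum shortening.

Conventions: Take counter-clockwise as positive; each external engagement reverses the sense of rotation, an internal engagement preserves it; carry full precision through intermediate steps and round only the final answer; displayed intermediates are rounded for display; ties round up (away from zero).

1.6619

class = single-mesh tooth geometry [involute pair 24T × 19T, m = 1.865]
base radii: r_b1 = 21.317950, r_b2 = 16.876710
tip radii: r_a1 = 24.245000, r_a2 = 19.582500
no profile shift: α' = α, a' = a
action lengths: √(r_a1²−r_b1²) = 11.548378, √(r_a2²−r_b2²) = 9.932319
base pitch p_b = π·m·cos α = 5.581026
CR = (11.548378 + 9.932319 − 40.097500·sin 17.72200°)/5.581026 = 1.661892
contact ratio ≈ 1.6619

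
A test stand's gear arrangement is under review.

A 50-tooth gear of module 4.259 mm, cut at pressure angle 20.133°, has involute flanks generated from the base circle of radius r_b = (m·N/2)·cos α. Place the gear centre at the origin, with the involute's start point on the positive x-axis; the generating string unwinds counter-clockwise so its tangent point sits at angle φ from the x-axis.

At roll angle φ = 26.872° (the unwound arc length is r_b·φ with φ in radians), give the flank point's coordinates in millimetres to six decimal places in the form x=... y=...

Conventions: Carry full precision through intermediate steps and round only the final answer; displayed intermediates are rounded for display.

recognized (one wheel, involute flank): single-mesh tooth geometry, m = 4.259, N = 50
pitch radius r_p = m·N/2 = 4.259·50/2 = 106.475000
base radius r_b = r_p·cos α = 106.475000·cos 20.133° = 99.968969
roll angle φ = 26.872° = 0.46900488 rad
x = r_b·(cos φ + φ·sin φ) = 110.366560
y = r_b·(sin φ − φ·cos φ) = 3.362736

x=110.366560 y=3.362736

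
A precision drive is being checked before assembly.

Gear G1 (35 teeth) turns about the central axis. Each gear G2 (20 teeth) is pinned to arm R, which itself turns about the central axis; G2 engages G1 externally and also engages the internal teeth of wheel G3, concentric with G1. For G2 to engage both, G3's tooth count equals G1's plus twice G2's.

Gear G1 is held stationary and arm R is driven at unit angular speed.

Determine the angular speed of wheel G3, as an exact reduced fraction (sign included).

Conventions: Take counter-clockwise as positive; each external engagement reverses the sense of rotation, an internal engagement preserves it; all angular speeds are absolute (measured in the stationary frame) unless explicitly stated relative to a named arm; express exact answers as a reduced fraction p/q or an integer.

recognized (axles ride arm R): planetary set, 35/20/75 teeth
ring teeth: 35 + 2·20 = 75
35(ω_sun−ω_arm) = −75(ω_ring−ω_arm),  ω_sun = 0, ω_arm = 1
ω_ring = 1 − (35/75)(0−1) = 22/15
exact speed ratio = 22/15

22/15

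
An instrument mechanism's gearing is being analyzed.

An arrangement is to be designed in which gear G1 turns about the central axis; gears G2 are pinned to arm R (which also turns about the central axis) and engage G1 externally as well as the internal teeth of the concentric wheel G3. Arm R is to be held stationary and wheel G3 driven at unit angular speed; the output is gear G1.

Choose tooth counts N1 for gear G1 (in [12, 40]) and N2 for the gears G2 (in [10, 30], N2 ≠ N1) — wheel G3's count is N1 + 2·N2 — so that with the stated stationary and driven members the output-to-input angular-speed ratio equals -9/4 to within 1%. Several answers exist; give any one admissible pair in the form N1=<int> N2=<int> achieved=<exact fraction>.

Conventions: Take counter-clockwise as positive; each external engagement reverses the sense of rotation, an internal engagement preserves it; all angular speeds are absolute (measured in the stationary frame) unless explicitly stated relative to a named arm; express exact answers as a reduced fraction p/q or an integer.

N1=16 N2=10 achieved=-9/4

class = planetary set [ratio -9/4 wanted; Willis about the carrier]
Willis with ω_arm = 0: ω_sun/ω_ring = −N3/N1; set equal to -9/4  ⇒  N3/N1 = −(-9/4) = 9/4
N3 = N1 + 2·N2  ⇒  N2/N1 = (N3/N1 − 1)/2 = (9/4 − 1)/2 = 5/8
smallest multiple with N1 ≥ 12 and N2 ≥ 10: k = 2  ⇒  N1 = 2·8 = 16, N2 = 2·5 = 10 (N1 ≤ 40, N2 ≤ 30, N2 ≠ N1 ✓), N3 = 16 + 2·10 = 36
check: −N3/N1 with N1 = 16, N3 = 36 gives -9/4; |achieved − target| = 0 ≤ 9/400 ✓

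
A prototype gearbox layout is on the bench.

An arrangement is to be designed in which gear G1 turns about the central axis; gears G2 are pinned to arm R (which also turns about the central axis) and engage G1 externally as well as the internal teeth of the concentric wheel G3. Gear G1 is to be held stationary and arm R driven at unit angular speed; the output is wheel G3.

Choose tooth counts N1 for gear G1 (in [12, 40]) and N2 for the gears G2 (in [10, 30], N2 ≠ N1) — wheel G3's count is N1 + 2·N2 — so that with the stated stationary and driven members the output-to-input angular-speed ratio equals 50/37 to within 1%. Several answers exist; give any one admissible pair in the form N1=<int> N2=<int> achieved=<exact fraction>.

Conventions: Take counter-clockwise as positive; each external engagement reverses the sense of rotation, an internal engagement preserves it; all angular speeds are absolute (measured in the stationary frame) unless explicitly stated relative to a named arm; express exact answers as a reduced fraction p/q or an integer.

planetary set to be sized for 50/37 (Willis relation)
Willis with ω_sun = 0: ω_ring/ω_arm = (N1+N3)/N3; set equal to 50/37  ⇒  N3/N1 = 1/(50/37 − 1) = 37/13
N3 = N1 + 2·N2  ⇒  N2/N1 = (N3/N1 − 1)/2 = (37/13 − 1)/2 = 12/13
smallest multiple with N1 ≥ 12 and N2 ≥ 10: k = 1  ⇒  N1 = 1·13 = 13, N2 = 1·12 = 12 (N1 ≤ 40, N2 ≤ 30, N2 ≠ N1 ✓), N3 = 13 + 2·12 = 37
check: (N1+N3)/N3 with N1 = 13, N3 = 37 gives 50/37; |achieved − target| = 0 ≤ 1/74 ✓

N1=13 N2=12 achieved=50/37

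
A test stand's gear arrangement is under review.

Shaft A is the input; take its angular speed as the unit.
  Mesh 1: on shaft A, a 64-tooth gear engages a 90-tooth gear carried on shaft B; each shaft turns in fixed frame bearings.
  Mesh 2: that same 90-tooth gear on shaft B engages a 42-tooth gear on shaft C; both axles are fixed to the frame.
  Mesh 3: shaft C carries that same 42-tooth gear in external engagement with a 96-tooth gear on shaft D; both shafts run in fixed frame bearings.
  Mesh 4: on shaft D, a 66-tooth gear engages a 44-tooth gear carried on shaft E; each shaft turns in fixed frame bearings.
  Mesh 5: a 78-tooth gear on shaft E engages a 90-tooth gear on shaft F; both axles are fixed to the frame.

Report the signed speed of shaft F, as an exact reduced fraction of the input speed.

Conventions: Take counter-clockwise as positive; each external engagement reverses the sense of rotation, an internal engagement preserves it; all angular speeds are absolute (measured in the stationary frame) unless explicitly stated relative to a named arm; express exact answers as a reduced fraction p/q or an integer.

-13/15

5-mesh fixed-axis compound train (all bearings frame-fixed)
mesh 1 [64T→90T]: |ω|/ω_in = 1×64/90 = 32/45, sense flips to −
mesh 2 [90T→42T]: |ω|/ω_in = (32/45)×90/42 = 32/21, sense flips to +
mesh 3 [42T→96T]: |ω|/ω_in = (32/21)×42/96 = 2/3, sense flips to −
mesh 4 [66T→44T]: |ω|/ω_in = (2/3)×66/44 = 1, sense flips to +
mesh 5 [78T→90T]: |ω|/ω_in = 1×78/90 = 13/15, sense flips to −
signed output speed (× input speed) = -13/15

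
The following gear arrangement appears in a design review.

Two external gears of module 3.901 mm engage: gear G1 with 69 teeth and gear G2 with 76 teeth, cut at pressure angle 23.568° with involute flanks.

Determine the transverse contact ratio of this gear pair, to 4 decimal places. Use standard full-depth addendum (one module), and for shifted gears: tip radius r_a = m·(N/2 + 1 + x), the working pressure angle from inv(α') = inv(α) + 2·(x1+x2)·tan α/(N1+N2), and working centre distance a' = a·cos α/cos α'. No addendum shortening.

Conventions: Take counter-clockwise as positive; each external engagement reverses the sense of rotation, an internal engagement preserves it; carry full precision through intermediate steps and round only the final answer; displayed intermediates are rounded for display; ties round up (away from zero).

recognized (one external pair, fixed centres): single-mesh tooth geometry, m = 3.901, N1 = 69, N2 = 76
base radii: r_b1 = 123.358293, r_b2 = 135.872903
tip radii: r_a1 = 138.485500, r_a2 = 152.139000
no profile shift: α' = α, a' = a
action lengths: √(r_a1²−r_b1²) = 62.936199, √(r_a2²−r_b2²) = 68.445815
base pitch p_b = π·m·cos α = 11.233087
CR = (62.936199 + 68.445815 − 282.822500·sin 23.56800°)/11.233087 = 1.629033
contact ratio ≈ 1.6290

1.6290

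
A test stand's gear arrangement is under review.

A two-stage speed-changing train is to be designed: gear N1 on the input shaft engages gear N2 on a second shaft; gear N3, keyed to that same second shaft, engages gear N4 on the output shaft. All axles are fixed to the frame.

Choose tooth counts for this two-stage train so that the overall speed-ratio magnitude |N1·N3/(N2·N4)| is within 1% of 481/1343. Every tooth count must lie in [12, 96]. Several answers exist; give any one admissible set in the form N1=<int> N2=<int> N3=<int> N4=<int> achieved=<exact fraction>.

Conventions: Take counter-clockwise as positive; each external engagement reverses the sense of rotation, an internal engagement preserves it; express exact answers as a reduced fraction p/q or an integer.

class = fixed-axis compound train [2-stage, 481/1343 wanted]
target = 481/1343 in lowest terms: an exact hit needs N1·N3 = k·481 and N2·N4 = k·1343 for one integer k, every count in [12, 96]; additionally prefer no 1:1 stage (N1 ≠ N2, N3 ≠ N4)
k = 1: N1·N3 = 481 = 13·37, N2·N4 = 1343 = 17·79
achieved = 13·37/(17·79) = 481/1343; |achieved − target| = 0 ≤ 481/134300 ✓

N1=13 N2=17 N3=37 N4=79 achieved=481/1343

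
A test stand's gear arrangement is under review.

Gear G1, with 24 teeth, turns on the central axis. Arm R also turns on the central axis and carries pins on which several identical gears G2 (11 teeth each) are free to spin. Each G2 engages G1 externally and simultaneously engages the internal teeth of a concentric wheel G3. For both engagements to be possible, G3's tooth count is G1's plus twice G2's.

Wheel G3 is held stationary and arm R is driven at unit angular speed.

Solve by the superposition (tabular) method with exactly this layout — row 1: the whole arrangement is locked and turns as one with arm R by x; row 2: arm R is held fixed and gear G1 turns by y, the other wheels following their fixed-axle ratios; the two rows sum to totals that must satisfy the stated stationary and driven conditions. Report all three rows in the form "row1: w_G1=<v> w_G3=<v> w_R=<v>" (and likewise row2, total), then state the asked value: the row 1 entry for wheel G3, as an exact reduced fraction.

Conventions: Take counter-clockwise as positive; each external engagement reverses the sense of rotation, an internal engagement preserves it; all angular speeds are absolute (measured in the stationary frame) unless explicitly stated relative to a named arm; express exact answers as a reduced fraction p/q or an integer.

class = planetary set [G3 = 24+2·11 = 46; Willis about the carrier]
row 1 (train locked, turned with arm): all members turn x
row 2 (arm held, sun turns y): ω_ring = −(24/46)·y, ω_arm = 0
boundary: total ω_ring = x − (24/46)·y = 0 and total ω_arm = x = 1  ⇒  y = 23/12, x = 1
row 2 ring = −(24/46)·23/12 = -1
totals (row 1 + row 2): sun 1 + 23/12 = 35/12, ring 1 + (-1) = 0, arm 1 + 0 = 1
asked cell (row1, ring) = 1

row1: w_G1=1 w_G3=1 w_R=1
row2: w_G1=23/12 w_G3=-1 w_R=0
total: w_G1=35/12 w_G3=0 w_R=1
asked value: 1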